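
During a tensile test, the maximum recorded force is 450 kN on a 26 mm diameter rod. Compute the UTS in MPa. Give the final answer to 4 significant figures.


A0 = pi*(d/2)^2 = pi*(26/2)^2 = 530.929 mm^2
UTS = F_max / A0 = 450*1000 / 530.929
UTS = 847.6 MPa


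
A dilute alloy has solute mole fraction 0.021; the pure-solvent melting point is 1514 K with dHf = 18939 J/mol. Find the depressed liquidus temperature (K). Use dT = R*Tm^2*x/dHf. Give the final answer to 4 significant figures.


dT = R*Tm^2*x / dHf
dT = 8.314 * 1514^2 * 0.021 / 18939
dT = 21.1312 K
T_new = 1514 - 21.1312 = 1493 K


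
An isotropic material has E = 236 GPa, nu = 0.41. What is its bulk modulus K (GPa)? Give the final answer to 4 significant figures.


K = E / (3*(1-2*nu))
K = 236 / (3*(1-2*0.41))
K = 437 GPa


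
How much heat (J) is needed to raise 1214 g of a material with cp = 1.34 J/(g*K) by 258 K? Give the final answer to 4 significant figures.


Q = m * cp * dT
Q = 1214 * 1.34 * 258
Q = 419700 J


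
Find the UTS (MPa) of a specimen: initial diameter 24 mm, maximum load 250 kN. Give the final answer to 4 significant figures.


A0 = pi*(d/2)^2 = pi*(24/2)^2 = 452.389 mm^2
UTS = F_max / A0 = 250*1000 / 452.389
UTS = 552.6 MPa


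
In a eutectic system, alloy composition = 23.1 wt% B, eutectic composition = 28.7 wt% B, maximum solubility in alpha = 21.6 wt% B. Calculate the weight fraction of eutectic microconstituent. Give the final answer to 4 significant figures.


f_primary = (C_e - C0) / (C_e - C_alpha_max)
f_primary = (28.7 - 23.1) / (28.7 - 21.6)
f_primary = 0.788732
f_eutectic = 1 - 0.788732 = 0.2113


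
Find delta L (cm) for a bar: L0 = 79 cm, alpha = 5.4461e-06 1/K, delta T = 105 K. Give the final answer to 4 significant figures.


dL = L0 * alpha * dT
dL = 79 * 5.4461e-06 * 105
dL = 0.04518 cm


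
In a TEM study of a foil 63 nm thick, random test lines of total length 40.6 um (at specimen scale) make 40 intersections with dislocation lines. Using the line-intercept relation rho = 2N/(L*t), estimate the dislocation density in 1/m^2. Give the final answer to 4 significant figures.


rho = 2N / (L * t)
L = 40.6 um = 4.06e-05 m, t = 63 nm = 6.3e-08 m
rho = 2 * 40 / (4.06e-05 * 6.3e-08)
rho = 3.128e+13 1/m^2


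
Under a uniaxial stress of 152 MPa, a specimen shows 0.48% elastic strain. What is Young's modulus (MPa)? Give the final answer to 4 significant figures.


E = sigma / epsilon
epsilon = 0.48% = 4.8e-03
E = 152 / 4.8e-03
E = 31670 MPa


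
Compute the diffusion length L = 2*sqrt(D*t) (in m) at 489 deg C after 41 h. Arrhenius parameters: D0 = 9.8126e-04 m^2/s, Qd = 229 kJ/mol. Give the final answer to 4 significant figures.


Step 1: D = D0 * exp(-Qd/(R*T))
T = 762.15 K
D = 9.8126e-04 * exp(-229e3 / (8.314 * 762.15)) = 1.97922e-19 m^2/s
Step 2: L = 2*sqrt(D*t)
t = 41 h = 147600 s
L = 2*sqrt(1.97922e-19 * 147600) = 3.418e-07 m


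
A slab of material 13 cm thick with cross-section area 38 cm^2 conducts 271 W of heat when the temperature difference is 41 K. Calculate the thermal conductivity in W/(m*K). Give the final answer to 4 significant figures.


k = Q*L / (A*dT)
L = 0.13 m, A = 3.8e-03 m^2
k = 271 * 0.13 / (3.8e-03 * 41)
k = 226.1 W/(m*K)


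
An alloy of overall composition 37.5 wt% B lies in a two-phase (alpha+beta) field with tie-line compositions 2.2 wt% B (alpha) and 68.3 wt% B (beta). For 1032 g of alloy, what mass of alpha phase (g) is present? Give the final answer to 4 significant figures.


f_alpha = (C_beta - C0) / (C_beta - C_alpha)
f_alpha = (68.3 - 37.5) / (68.3 - 2.2) = 0.465961
m_alpha = f_alpha * m_total = 0.465961 * 1032 = 480.9 g


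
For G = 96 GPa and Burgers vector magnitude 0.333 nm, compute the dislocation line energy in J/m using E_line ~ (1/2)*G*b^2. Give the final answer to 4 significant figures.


E = G*b^2/2
b = 0.333 nm = 3.33e-10 m
G = 96 GPa = 9.6e+10 Pa
E = 0.5 * 9.6e+10 * (3.33e-10)^2
E = 5.323e-09 J/m


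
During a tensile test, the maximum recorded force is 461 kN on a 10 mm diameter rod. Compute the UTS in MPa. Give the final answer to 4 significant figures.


A0 = pi*(d/2)^2 = pi*(10/2)^2 = 78.5398 mm^2
UTS = F_max / A0 = 461*1000 / 78.5398
UTS = 5870 MPa


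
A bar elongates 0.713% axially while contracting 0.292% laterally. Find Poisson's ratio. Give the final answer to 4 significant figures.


nu = -epsilon_lat / epsilon_axial
Lateral strain is contraction (negative), so using magnitudes:
nu = 0.292 / 0.713
nu = 0.4095


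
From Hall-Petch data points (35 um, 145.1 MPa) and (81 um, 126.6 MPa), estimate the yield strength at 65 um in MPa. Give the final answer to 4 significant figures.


sigma_y = sigma0 + k / sqrt(d)
1/sqrt(d1) = 1/sqrt(3.5e-05) = 169.031;  1/sqrt(d2) = 111.111
k = (sigma1 - sigma2) / (1/sqrt(d1) - 1/sqrt(d2)) = (145.1 - 126.6) / (169.031 - 111.111) = 0.319408 MPa*m^0.5
sigma0 = sigma1 - k/sqrt(d1) = 145.1 - 0.319408*169.031 = 91.1103 MPa
sigma_y(d3) = 91.1103 + 0.319408 / sqrt(6.5e-05) = 130.7 MPa


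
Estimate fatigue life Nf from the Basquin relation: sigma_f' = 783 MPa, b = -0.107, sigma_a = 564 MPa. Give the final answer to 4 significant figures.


sigma_a = sigma_f' * (2*Nf)^b
2*Nf = (sigma_a / sigma_f')^(1/b)
2*Nf = (564 / 783)^(1/-0.107)
2*Nf = 21.4592
Nf = 10.73 cycles


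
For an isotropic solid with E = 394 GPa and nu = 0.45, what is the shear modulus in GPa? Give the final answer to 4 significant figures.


G = E / (2*(1+nu))
G = 394 / (2*(1+0.45))
G = 135.9 GPa


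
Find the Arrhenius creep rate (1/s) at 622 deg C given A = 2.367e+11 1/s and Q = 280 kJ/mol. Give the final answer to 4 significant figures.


rate = A * exp(-Q / (R*T))
T = 622 + 273.15 = 895.15 K
rate = 2.367e+11 * exp(-280e3 / (8.314 * 895.15))
rate = 1.083e-05 1/s


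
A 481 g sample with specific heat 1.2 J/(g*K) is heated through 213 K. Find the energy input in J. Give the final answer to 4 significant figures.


Q = m * cp * dT
Q = 481 * 1.2 * 213
Q = 122900 J


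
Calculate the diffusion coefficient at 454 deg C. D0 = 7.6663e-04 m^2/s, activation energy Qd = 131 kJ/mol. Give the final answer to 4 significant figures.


D = D0 * exp(-Qd / (R*T))
T = 727.15 K
D = 7.6663e-04 * exp(-131e3 / (8.314 * 727.15))
D = 2.978e-13 m^2/s


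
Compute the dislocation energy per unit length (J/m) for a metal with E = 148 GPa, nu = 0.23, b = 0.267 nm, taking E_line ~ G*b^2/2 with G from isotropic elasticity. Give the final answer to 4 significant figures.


Step 1: G = E / (2*(1+nu))
G = 148 / (2*(1+0.23)) = 60.1626 GPa = 6.01626e+10 Pa
Step 2: E_line = G*b^2/2
b = 0.267 nm = 2.67e-10 m
E_line = 0.5 * 6.01626e+10 * (2.67e-10)^2 = 2.144e-09 J/m


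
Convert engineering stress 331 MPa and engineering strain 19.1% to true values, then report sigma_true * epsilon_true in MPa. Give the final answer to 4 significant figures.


sigma_true = sigma_eng * (1 + epsilon_eng)
sigma_true = 331 * (1 + 0.191) = 394.221 MPa
epsilon_true = ln(1 + epsilon_eng)
epsilon_true = ln(1 + 0.191) = 0.174793
sigma_true * epsilon_true = 394.221 * 0.174793 = 68.91 MPa


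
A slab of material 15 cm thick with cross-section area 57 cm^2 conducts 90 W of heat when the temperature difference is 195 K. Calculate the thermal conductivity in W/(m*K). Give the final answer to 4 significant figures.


k = Q*L / (A*dT)
L = 0.15 m, A = 5.7e-03 m^2
k = 90 * 0.15 / (5.7e-03 * 195)
k = 12.15 W/(m*K)


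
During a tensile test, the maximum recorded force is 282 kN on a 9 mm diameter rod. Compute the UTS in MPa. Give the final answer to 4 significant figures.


A0 = pi*(d/2)^2 = pi*(9/2)^2 = 63.6173 mm^2
UTS = F_max / A0 = 282*1000 / 63.6173
UTS = 4433 MPa


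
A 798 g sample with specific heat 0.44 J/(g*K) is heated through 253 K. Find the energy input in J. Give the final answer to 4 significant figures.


Q = m * cp * dT
Q = 798 * 0.44 * 253
Q = 88830 J


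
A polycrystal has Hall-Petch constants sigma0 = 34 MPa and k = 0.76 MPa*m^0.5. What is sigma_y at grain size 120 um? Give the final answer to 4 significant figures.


sigma_y = sigma0 + k / sqrt(d)
d = 120 um = 1.2e-04 m
sigma_y = 34 + 0.76 / sqrt(1.2e-04)
sigma_y = 103.4 MPa


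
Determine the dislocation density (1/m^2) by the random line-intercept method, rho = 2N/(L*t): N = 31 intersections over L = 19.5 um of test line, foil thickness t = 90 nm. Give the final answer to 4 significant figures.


rho = 2N / (L * t)
L = 19.5 um = 1.95e-05 m, t = 90 nm = 9e-08 m
rho = 2 * 31 / (1.95e-05 * 9e-08)
rho = 3.533e+13 1/m^2


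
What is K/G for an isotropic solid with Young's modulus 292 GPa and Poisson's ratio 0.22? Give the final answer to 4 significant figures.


G = E / (2*(1+nu))
G = 292 / (2*(1+0.22)) = 119.672 GPa
K = E / (3*(1-2*nu))
K = 292 / (3*(1-2*0.22)) = 173.81 GPa
K/G = 173.81 / 119.672 = 1.452


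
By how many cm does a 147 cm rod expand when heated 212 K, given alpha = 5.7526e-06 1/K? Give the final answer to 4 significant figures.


dL = L0 * alpha * dT
dL = 147 * 5.7526e-06 * 212
dL = 0.1793 cm


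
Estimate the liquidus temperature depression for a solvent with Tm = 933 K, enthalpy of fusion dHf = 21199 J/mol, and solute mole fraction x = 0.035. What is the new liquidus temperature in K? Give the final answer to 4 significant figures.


dT = R*Tm^2*x / dHf
dT = 8.314 * 933^2 * 0.035 / 21199
dT = 11.9488 K
T_new = 933 - 11.9488 = 921.1 K


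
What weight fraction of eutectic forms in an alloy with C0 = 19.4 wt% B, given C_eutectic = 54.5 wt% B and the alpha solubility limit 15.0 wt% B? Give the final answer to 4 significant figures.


f_primary = (C_e - C0) / (C_e - C_alpha_max)
f_primary = (54.5 - 19.4) / (54.5 - 15.0)
f_primary = 0.888608
f_eutectic = 1 - 0.888608 = 0.1114


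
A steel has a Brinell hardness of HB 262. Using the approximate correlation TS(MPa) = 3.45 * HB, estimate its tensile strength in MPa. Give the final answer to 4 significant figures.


TS (MPa) = 3.45 * HB
TS = 3.45 * 262
TS = 903.9 MPa


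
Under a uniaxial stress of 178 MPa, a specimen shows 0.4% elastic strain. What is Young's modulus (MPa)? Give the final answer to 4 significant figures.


E = sigma / epsilon
epsilon = 0.4% = 4e-03
E = 178 / 4e-03
E = 44500 MPa


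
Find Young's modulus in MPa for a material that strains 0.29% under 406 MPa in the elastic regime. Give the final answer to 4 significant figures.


E = sigma / epsilon
epsilon = 0.29% = 2.9e-03
E = 406 / 2.9e-03
E = 140000 MPa


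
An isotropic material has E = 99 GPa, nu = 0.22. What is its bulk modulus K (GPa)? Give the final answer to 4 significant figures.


K = E / (3*(1-2*nu))
K = 99 / (3*(1-2*0.22))
K = 58.93 GPa


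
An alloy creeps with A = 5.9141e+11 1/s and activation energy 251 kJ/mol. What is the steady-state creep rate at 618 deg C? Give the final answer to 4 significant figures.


rate = A * exp(-Q / (R*T))
T = 618 + 273.15 = 891.15 K
rate = 5.9141e+11 * exp(-251e3 / (8.314 * 891.15))
rate = 1.146e-03 1/s


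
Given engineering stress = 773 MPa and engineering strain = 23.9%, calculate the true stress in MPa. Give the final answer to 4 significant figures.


sigma_true = sigma_eng * (1 + epsilon_eng)
sigma_true = 773 * (1 + 0.239)
sigma_true = 957.7 MPa


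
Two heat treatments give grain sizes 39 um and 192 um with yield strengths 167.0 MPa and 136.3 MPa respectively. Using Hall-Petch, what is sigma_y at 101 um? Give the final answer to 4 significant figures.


sigma_y = sigma0 + k / sqrt(d)
1/sqrt(d1) = 1/sqrt(3.9e-05) = 160.128;  1/sqrt(d2) = 72.1688
k = (sigma1 - sigma2) / (1/sqrt(d1) - 1/sqrt(d2)) = (167.0 - 136.3) / (160.128 - 72.1688) = 0.349025 MPa*m^0.5
sigma0 = sigma1 - k/sqrt(d1) = 167.0 - 0.349025*160.128 = 111.111 MPa
sigma_y(d3) = 111.111 + 0.349025 / sqrt(1.01e-04) = 145.8 MPa


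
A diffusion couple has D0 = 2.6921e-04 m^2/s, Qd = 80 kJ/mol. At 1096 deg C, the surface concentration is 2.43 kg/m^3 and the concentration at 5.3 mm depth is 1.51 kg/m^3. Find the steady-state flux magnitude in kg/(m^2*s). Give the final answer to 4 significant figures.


Step 1: D = D0 * exp(-Qd/(R*T))
T = 1096 + 273.15 = 1369.15 K
D = 2.6921e-04 * exp(-80e3 / (8.314 * 1369.15)) = 2.3872e-07 m^2/s
Step 2: J = D * (C1 - C2) / dx
J = 2.3872e-07 * (2.43 - 1.51) / 5.3e-03
J = 4.144e-05 kg/(m^2*s)


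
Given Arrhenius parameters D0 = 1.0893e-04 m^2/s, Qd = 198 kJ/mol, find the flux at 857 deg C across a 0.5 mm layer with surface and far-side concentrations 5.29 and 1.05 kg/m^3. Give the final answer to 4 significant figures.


Step 1: D = D0 * exp(-Qd/(R*T))
T = 857 + 273.15 = 1130.15 K
D = 1.0893e-04 * exp(-198e3 / (8.314 * 1130.15)) = 7.68092e-14 m^2/s
Step 2: J = D * (C1 - C2) / dx
J = 7.68092e-14 * (5.29 - 1.05) / 5e-04
J = 6.513e-10 kg/(m^2*s)


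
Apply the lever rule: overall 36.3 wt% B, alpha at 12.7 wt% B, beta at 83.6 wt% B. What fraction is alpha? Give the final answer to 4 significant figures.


f_alpha = (C_beta - C0) / (C_beta - C_alpha)
f_alpha = (83.6 - 36.3) / (83.6 - 12.7)
f_alpha = 0.6671


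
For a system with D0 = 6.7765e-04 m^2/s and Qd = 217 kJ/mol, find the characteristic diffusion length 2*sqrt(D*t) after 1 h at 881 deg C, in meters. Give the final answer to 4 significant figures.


Step 1: D = D0 * exp(-Qd/(R*T))
T = 1154.15 K
D = 6.7765e-04 * exp(-217e3 / (8.314 * 1154.15)) = 1.02245e-13 m^2/s
Step 2: L = 2*sqrt(D*t)
t = 1 h = 3600 s
L = 2*sqrt(1.02245e-13 * 3600) = 3.837e-05 m


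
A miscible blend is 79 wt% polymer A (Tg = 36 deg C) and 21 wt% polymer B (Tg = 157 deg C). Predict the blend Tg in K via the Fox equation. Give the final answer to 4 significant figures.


1/Tg = w1/Tg1 + w2/Tg2 (in Kelvin)
Tg1 = 309.15 K, Tg2 = 430.15 K
1/Tg = 0.79/309.15 + 0.21/430.15
Tg = 328.6 K


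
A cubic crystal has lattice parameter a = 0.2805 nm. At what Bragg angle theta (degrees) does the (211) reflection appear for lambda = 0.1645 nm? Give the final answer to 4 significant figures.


d = a / sqrt(h^2+k^2+l^2)
d = 0.2805 / sqrt(6) = 0.114514 nm
lambda = 2*d*sin(theta)  =>  sin(theta) = lambda / (2*d)
sin(theta) = 0.1645 / (2 * 0.114514) = 0.718255
theta = 45.91 deg


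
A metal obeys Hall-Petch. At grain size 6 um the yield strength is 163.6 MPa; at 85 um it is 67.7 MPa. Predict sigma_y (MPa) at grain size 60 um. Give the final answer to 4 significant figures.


sigma_y = sigma0 + k / sqrt(d)
1/sqrt(d1) = 1/sqrt(6e-06) = 408.248;  1/sqrt(d2) = 108.465
k = (sigma1 - sigma2) / (1/sqrt(d1) - 1/sqrt(d2)) = (163.6 - 67.7) / (408.248 - 108.465) = 0.319898 MPa*m^0.5
sigma0 = sigma1 - k/sqrt(d1) = 163.6 - 0.319898*408.248 = 33.0022 MPa
sigma_y(d3) = 33.0022 + 0.319898 / sqrt(6e-05) = 74.3 MPa


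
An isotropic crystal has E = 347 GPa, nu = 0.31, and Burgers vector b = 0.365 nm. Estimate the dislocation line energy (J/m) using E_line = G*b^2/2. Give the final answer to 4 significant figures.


Step 1: G = E / (2*(1+nu))
G = 347 / (2*(1+0.31)) = 132.443 GPa = 1.32443e+11 Pa
Step 2: E_line = G*b^2/2
b = 0.365 nm = 3.65e-10 m
E_line = 0.5 * 1.32443e+11 * (3.65e-10)^2 = 8.822e-09 J/m


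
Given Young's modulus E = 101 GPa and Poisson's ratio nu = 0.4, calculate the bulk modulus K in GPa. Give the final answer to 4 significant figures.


K = E / (3*(1-2*nu))
K = 101 / (3*(1-2*0.4))
K = 168.3 GPa


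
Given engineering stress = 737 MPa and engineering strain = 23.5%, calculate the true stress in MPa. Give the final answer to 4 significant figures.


sigma_true = sigma_eng * (1 + epsilon_eng)
sigma_true = 737 * (1 + 0.235)
sigma_true = 910.2 MPa


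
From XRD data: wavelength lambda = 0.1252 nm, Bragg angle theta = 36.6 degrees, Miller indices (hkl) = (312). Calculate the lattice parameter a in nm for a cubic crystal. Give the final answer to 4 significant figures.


d = lambda / (2*sin(theta))
d = 0.1252 / (2*sin(36.6 deg))
d = 0.104994 nm
a = d * sqrt(h^2+k^2+l^2) = 0.104994 * sqrt(14)
a = 0.3929 nm


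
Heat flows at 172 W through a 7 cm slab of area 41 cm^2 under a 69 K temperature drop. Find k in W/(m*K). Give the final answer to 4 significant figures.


k = Q*L / (A*dT)
L = 0.07 m, A = 4.1e-03 m^2
k = 172 * 0.07 / (4.1e-03 * 69)
k = 42.56 W/(m*K)


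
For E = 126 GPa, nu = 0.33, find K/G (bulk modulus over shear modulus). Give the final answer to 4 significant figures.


G = E / (2*(1+nu))
G = 126 / (2*(1+0.33)) = 47.3684 GPa
K = E / (3*(1-2*nu))
K = 126 / (3*(1-2*0.33)) = 123.529 GPa
K/G = 123.529 / 47.3684 = 2.608


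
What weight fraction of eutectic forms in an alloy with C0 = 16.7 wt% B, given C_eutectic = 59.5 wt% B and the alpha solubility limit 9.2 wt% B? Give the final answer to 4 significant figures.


f_primary = (C_e - C0) / (C_e - C_alpha_max)
f_primary = (59.5 - 16.7) / (59.5 - 9.2)
f_primary = 0.850895
f_eutectic = 1 - 0.850895 = 0.1491


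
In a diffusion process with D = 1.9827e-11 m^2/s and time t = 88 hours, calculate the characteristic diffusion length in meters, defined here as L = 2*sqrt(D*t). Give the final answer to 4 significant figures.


t = 88 hr = 316800 s
Diffusion length = 2*sqrt(D*t)
= 2*sqrt(1.9827e-11 * 316800)
= 5.012e-03 m


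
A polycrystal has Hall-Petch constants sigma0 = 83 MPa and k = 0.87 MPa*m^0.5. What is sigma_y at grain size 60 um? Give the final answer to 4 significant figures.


sigma_y = sigma0 + k / sqrt(d)
d = 60 um = 6e-05 m
sigma_y = 83 + 0.87 / sqrt(6e-05)
sigma_y = 195.3 MPa


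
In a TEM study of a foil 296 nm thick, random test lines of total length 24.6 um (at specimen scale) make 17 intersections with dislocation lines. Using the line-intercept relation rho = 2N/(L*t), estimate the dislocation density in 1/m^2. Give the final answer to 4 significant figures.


rho = 2N / (L * t)
L = 24.6 um = 2.46e-05 m, t = 296 nm = 2.96e-07 m
rho = 2 * 17 / (2.46e-05 * 2.96e-07)
rho = 4.669e+12 1/m^2


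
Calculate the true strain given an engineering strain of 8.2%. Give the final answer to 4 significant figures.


epsilon_true = ln(1 + epsilon_eng)
epsilon_true = ln(1 + 0.082)
epsilon_true = 0.07881


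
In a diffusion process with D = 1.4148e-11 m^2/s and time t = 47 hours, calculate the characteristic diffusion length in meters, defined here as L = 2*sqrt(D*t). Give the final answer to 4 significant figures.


t = 47 hr = 169200 s
Diffusion length = 2*sqrt(D*t)
= 2*sqrt(1.4148e-11 * 169200)
= 3.094e-03 m


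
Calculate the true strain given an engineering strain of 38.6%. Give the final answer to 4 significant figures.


epsilon_true = ln(1 + epsilon_eng)
epsilon_true = ln(1 + 0.386)
epsilon_true = 0.3264


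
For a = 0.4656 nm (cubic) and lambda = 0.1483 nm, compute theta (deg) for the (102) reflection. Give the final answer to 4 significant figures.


d = a / sqrt(h^2+k^2+l^2)
d = 0.4656 / sqrt(5) = 0.208223 nm
lambda = 2*d*sin(theta)  =>  sin(theta) = lambda / (2*d)
sin(theta) = 0.1483 / (2 * 0.208223) = 0.356109
theta = 20.86 deg


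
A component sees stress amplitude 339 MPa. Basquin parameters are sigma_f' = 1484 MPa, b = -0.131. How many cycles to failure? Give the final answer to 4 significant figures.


sigma_a = sigma_f' * (2*Nf)^b
2*Nf = (sigma_a / sigma_f')^(1/b)
2*Nf = (339 / 1484)^(1/-0.131)
2*Nf = 78508.7
Nf = 39250 cycles


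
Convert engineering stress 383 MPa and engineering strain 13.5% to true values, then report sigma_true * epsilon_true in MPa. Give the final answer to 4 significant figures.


sigma_true = sigma_eng * (1 + epsilon_eng)
sigma_true = 383 * (1 + 0.135) = 434.705 MPa
epsilon_true = ln(1 + epsilon_eng)
epsilon_true = ln(1 + 0.135) = 0.126633
sigma_true * epsilon_true = 434.705 * 0.126633 = 55.05 MPa


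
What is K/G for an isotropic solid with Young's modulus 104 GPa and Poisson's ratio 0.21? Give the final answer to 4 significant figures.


G = E / (2*(1+nu))
G = 104 / (2*(1+0.21)) = 42.9752 GPa
K = E / (3*(1-2*nu))
K = 104 / (3*(1-2*0.21)) = 59.7701 GPa
K/G = 59.7701 / 42.9752 = 1.391


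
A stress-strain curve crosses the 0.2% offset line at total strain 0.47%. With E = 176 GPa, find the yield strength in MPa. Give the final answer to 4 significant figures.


Offset strain = 0.002
Elastic strain at yield = total_strain - offset = 4.7e-03 - 0.002 = 2.7e-03
sigma_y = E * elastic_strain = 176000 * 2.7e-03
sigma_y = 475.2 MPa


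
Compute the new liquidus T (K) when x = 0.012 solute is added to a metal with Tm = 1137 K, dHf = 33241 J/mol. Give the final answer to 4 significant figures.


dT = R*Tm^2*x / dHf
dT = 8.314 * 1137^2 * 0.012 / 33241
dT = 3.88006 K
T_new = 1137 - 3.88006 = 1133 K


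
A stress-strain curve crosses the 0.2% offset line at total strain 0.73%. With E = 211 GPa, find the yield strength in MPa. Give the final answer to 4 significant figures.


Offset strain = 0.002
Elastic strain at yield = total_strain - offset = 7.3e-03 - 0.002 = 5.3e-03
sigma_y = E * elastic_strain = 211000 * 5.3e-03
sigma_y = 1118 MPa


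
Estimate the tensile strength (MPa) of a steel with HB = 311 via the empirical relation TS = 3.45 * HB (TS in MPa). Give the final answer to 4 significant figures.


TS (MPa) = 3.45 * HB
TS = 3.45 * 311
TS = 1073 MPa


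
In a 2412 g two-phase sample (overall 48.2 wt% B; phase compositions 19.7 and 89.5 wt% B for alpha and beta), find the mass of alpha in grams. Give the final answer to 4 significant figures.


f_alpha = (C_beta - C0) / (C_beta - C_alpha)
f_alpha = (89.5 - 48.2) / (89.5 - 19.7) = 0.591691
m_alpha = f_alpha * m_total = 0.591691 * 2412 = 1427 g


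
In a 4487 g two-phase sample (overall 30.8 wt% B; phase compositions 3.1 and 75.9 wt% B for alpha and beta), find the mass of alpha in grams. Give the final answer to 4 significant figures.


f_alpha = (C_beta - C0) / (C_beta - C_alpha)
f_alpha = (75.9 - 30.8) / (75.9 - 3.1) = 0.619505
m_alpha = f_alpha * m_total = 0.619505 * 4487 = 2780 g


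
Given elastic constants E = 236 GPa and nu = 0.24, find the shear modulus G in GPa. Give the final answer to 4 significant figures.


G = E / (2*(1+nu))
G = 236 / (2*(1+0.24))
G = 95.16 GPa


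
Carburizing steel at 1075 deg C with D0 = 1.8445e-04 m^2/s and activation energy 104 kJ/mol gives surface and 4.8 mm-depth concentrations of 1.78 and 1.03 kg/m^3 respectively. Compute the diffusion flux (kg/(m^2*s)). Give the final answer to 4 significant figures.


Step 1: D = D0 * exp(-Qd/(R*T))
T = 1075 + 273.15 = 1348.15 K
D = 1.8445e-04 * exp(-104e3 / (8.314 * 1348.15)) = 1.7227e-08 m^2/s
Step 2: J = D * (C1 - C2) / dx
J = 1.7227e-08 * (1.78 - 1.03) / 4.8e-03
J = 2.692e-06 kg/(m^2*s)


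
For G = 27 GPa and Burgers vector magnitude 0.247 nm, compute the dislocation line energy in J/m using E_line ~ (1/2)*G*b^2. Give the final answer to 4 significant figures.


E = G*b^2/2
b = 0.247 nm = 2.47e-10 m
G = 27 GPa = 2.7e+10 Pa
E = 0.5 * 2.7e+10 * (2.47e-10)^2
E = 8.236e-10 J/m


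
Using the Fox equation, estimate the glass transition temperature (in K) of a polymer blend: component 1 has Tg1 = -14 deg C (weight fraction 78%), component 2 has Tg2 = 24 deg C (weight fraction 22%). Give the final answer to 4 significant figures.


1/Tg = w1/Tg1 + w2/Tg2 (in Kelvin)
Tg1 = 259.15 K, Tg2 = 297.15 K
1/Tg = 0.78/259.15 + 0.22/297.15
Tg = 266.7 K


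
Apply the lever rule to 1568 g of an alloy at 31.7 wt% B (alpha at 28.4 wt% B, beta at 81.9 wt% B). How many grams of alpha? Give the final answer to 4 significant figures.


f_alpha = (C_beta - C0) / (C_beta - C_alpha)
f_alpha = (81.9 - 31.7) / (81.9 - 28.4) = 0.938318
m_alpha = f_alpha * m_total = 0.938318 * 1568 = 1471 g


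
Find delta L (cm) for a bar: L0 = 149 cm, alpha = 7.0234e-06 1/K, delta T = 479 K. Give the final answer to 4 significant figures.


dL = L0 * alpha * dT
dL = 149 * 7.0234e-06 * 479
dL = 0.5013 cm


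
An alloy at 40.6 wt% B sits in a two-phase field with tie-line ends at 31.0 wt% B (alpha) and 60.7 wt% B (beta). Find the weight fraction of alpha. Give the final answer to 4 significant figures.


f_alpha = (C_beta - C0) / (C_beta - C_alpha)
f_alpha = (60.7 - 40.6) / (60.7 - 31.0)
f_alpha = 0.6768


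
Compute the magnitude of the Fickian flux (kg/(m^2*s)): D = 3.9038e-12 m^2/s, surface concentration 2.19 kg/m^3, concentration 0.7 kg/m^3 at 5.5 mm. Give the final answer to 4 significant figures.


J = -D * (dC/dx) = D * (C1 - C2) / dx
J = 3.9038e-12 * (2.19 - 0.7) / 5.5e-03
J = 1.058e-09 kg/(m^2*s)


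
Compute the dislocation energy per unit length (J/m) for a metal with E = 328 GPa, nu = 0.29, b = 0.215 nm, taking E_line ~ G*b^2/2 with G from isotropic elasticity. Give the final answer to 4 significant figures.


Step 1: G = E / (2*(1+nu))
G = 328 / (2*(1+0.29)) = 127.132 GPa = 1.27132e+11 Pa
Step 2: E_line = G*b^2/2
b = 0.215 nm = 2.15e-10 m
E_line = 0.5 * 1.27132e+11 * (2.15e-10)^2 = 2.938e-09 J/m


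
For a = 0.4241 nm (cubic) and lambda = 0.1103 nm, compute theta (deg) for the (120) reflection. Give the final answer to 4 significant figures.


d = a / sqrt(h^2+k^2+l^2)
d = 0.4241 / sqrt(5) = 0.189663 nm
lambda = 2*d*sin(theta)  =>  sin(theta) = lambda / (2*d)
sin(theta) = 0.1103 / (2 * 0.189663) = 0.290778
theta = 16.9 deg


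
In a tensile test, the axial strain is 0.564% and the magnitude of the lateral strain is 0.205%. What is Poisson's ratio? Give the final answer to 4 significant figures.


nu = -epsilon_lat / epsilon_axial
Lateral strain is contraction (negative), so using magnitudes:
nu = 0.205 / 0.564
nu = 0.3635


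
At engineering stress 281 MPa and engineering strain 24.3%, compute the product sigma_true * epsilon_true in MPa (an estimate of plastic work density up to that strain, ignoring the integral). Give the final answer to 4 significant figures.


sigma_true = sigma_eng * (1 + epsilon_eng)
sigma_true = 281 * (1 + 0.243) = 349.283 MPa
epsilon_true = ln(1 + epsilon_eng)
epsilon_true = ln(1 + 0.243) = 0.217528
sigma_true * epsilon_true = 349.283 * 0.217528 = 75.98 MPa


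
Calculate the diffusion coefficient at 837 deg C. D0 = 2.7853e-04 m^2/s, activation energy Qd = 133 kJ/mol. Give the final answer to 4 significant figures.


D = D0 * exp(-Qd / (R*T))
T = 1110.15 K
D = 2.7853e-04 * exp(-133e3 / (8.314 * 1110.15))
D = 1.537e-10 m^2/s


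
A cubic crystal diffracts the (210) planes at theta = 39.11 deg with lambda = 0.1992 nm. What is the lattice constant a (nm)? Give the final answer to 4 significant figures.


d = lambda / (2*sin(theta))
d = 0.1992 / (2*sin(39.11 deg))
d = 0.157892 nm
a = d * sqrt(h^2+k^2+l^2) = 0.157892 * sqrt(5)
a = 0.3531 nm


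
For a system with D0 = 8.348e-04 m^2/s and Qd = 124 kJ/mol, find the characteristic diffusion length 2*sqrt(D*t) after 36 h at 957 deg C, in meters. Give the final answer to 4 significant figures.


Step 1: D = D0 * exp(-Qd/(R*T))
T = 1230.15 K
D = 8.348e-04 * exp(-124e3 / (8.314 * 1230.15)) = 4.53005e-09 m^2/s
Step 2: L = 2*sqrt(D*t)
t = 36 h = 129600 s
L = 2*sqrt(4.53005e-09 * 129600) = 0.04846 m


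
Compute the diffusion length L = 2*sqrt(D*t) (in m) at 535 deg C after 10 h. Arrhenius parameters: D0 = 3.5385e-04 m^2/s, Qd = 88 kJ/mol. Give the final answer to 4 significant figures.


Step 1: D = D0 * exp(-Qd/(R*T))
T = 808.15 K
D = 3.5385e-04 * exp(-88e3 / (8.314 * 808.15)) = 7.25686e-10 m^2/s
Step 2: L = 2*sqrt(D*t)
t = 10 h = 36000 s
L = 2*sqrt(7.25686e-10 * 36000) = 0.01022 m


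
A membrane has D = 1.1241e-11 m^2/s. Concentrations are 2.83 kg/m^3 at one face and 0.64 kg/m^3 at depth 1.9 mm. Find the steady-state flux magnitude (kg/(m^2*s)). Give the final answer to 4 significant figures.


J = -D * (dC/dx) = D * (C1 - C2) / dx
J = 1.1241e-11 * (2.83 - 0.64) / 1.9e-03
J = 1.296e-08 kg/(m^2*s)


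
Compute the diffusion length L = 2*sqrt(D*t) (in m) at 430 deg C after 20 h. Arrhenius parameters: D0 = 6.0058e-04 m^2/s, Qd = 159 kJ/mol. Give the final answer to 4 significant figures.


Step 1: D = D0 * exp(-Qd/(R*T))
T = 703.15 K
D = 6.0058e-04 * exp(-159e3 / (8.314 * 703.15)) = 9.25915e-16 m^2/s
Step 2: L = 2*sqrt(D*t)
t = 20 h = 72000 s
L = 2*sqrt(9.25915e-16 * 72000) = 1.633e-05 m


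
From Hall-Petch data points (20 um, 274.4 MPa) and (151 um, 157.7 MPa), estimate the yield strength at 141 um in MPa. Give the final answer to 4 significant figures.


sigma_y = sigma0 + k / sqrt(d)
1/sqrt(d1) = 1/sqrt(2e-05) = 223.607;  1/sqrt(d2) = 81.3788
k = (sigma1 - sigma2) / (1/sqrt(d1) - 1/sqrt(d2)) = (274.4 - 157.7) / (223.607 - 81.3788) = 0.820514 MPa*m^0.5
sigma0 = sigma1 - k/sqrt(d1) = 274.4 - 0.820514*223.607 = 90.9275 MPa
sigma_y(d3) = 90.9275 + 0.820514 / sqrt(1.41e-04) = 160 MPa


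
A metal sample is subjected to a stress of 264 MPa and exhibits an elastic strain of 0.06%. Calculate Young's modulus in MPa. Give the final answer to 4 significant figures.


E = sigma / epsilon
epsilon = 0.06% = 6e-04
E = 264 / 6e-04
E = 440000 MPa


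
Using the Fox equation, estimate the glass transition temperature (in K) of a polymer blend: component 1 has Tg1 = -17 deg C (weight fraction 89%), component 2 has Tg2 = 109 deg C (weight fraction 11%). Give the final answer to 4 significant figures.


1/Tg = w1/Tg1 + w2/Tg2 (in Kelvin)
Tg1 = 256.15 K, Tg2 = 382.15 K
1/Tg = 0.89/256.15 + 0.11/382.15
Tg = 265.8 K


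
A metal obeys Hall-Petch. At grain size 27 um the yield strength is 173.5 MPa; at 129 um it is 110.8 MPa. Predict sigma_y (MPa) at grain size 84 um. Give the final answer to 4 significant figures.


sigma_y = sigma0 + k / sqrt(d)
1/sqrt(d1) = 1/sqrt(2.7e-05) = 192.45;  1/sqrt(d2) = 88.0451
k = (sigma1 - sigma2) / (1/sqrt(d1) - 1/sqrt(d2)) = (173.5 - 110.8) / (192.45 - 88.0451) = 0.600546 MPa*m^0.5
sigma0 = sigma1 - k/sqrt(d1) = 173.5 - 0.600546*192.45 = 57.9249 MPa
sigma_y(d3) = 57.9249 + 0.600546 / sqrt(8.4e-05) = 123.4 MPa


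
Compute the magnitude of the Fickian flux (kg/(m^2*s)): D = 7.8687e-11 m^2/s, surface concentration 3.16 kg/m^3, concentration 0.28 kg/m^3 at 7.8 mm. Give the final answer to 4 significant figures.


J = -D * (dC/dx) = D * (C1 - C2) / dx
J = 7.8687e-11 * (3.16 - 0.28) / 7.8e-03
J = 2.905e-08 kg/(m^2*s)


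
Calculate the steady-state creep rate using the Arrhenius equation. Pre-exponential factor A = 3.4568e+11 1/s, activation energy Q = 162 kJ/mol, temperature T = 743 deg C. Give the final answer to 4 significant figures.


rate = A * exp(-Q / (R*T))
T = 743 + 273.15 = 1016.15 K
rate = 3.4568e+11 * exp(-162e3 / (8.314 * 1016.15))
rate = 1625 1/s


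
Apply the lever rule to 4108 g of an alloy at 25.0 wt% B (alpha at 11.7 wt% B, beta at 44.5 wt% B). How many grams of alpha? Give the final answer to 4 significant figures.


f_alpha = (C_beta - C0) / (C_beta - C_alpha)
f_alpha = (44.5 - 25.0) / (44.5 - 11.7) = 0.594512
m_alpha = f_alpha * m_total = 0.594512 * 4108 = 2442 g


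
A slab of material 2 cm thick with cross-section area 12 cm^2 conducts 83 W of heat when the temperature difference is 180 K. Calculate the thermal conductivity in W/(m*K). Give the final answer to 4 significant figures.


k = Q*L / (A*dT)
L = 0.02 m, A = 1.2e-03 m^2
k = 83 * 0.02 / (1.2e-03 * 180)
k = 7.685 W/(m*K)


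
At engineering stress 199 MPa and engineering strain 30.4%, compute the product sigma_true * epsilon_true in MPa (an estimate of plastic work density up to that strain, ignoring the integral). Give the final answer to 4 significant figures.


sigma_true = sigma_eng * (1 + epsilon_eng)
sigma_true = 199 * (1 + 0.304) = 259.496 MPa
epsilon_true = ln(1 + epsilon_eng)
epsilon_true = ln(1 + 0.304) = 0.265436
sigma_true * epsilon_true = 259.496 * 0.265436 = 68.88 MPa


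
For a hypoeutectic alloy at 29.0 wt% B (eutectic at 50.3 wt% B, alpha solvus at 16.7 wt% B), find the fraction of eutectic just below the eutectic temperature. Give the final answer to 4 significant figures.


f_primary = (C_e - C0) / (C_e - C_alpha_max)
f_primary = (50.3 - 29.0) / (50.3 - 16.7)
f_primary = 0.633929
f_eutectic = 1 - 0.633929 = 0.3661


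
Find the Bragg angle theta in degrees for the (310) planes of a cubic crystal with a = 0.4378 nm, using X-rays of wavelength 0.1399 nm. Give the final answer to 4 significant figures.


d = a / sqrt(h^2+k^2+l^2)
d = 0.4378 / sqrt(10) = 0.138445 nm
lambda = 2*d*sin(theta)  =>  sin(theta) = lambda / (2*d)
sin(theta) = 0.1399 / (2 * 0.138445) = 0.505257
theta = 30.35 deg


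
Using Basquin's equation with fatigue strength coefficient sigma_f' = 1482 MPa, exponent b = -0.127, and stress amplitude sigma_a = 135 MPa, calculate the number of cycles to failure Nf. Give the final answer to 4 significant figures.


sigma_a = sigma_f' * (2*Nf)^b
2*Nf = (sigma_a / sigma_f')^(1/b)
2*Nf = (135 / 1482)^(1/-0.127)
2*Nf = 1.55965e+08
Nf = 7.798e+07 cycles


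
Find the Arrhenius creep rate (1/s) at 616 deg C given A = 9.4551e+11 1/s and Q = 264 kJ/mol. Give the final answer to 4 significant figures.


rate = A * exp(-Q / (R*T))
T = 616 + 273.15 = 889.15 K
rate = 9.4551e+11 * exp(-264e3 / (8.314 * 889.15))
rate = 2.924e-04 1/s


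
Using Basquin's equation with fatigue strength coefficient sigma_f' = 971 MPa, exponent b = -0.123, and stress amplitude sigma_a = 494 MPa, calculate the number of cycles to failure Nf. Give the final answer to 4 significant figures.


sigma_a = sigma_f' * (2*Nf)^b
2*Nf = (sigma_a / sigma_f')^(1/b)
2*Nf = (494 / 971)^(1/-0.123)
2*Nf = 243.285
Nf = 121.6 cycles


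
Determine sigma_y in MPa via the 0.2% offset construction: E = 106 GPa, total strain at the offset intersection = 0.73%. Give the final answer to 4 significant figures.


Offset strain = 0.002
Elastic strain at yield = total_strain - offset = 7.3e-03 - 0.002 = 5.3e-03
sigma_y = E * elastic_strain = 106000 * 5.3e-03
sigma_y = 561.8 MPa


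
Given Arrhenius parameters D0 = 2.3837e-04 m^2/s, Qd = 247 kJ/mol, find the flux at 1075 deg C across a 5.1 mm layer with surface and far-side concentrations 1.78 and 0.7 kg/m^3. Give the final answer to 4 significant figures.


Step 1: D = D0 * exp(-Qd/(R*T))
T = 1075 + 273.15 = 1348.15 K
D = 2.3837e-04 * exp(-247e3 / (8.314 * 1348.15)) = 6.40895e-14 m^2/s
Step 2: J = D * (C1 - C2) / dx
J = 6.40895e-14 * (1.78 - 0.7) / 5.1e-03
J = 1.357e-11 kg/(m^2*s)


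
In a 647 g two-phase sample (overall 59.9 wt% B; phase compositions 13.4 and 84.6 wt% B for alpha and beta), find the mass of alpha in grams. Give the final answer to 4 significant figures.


f_alpha = (C_beta - C0) / (C_beta - C_alpha)
f_alpha = (84.6 - 59.9) / (84.6 - 13.4) = 0.34691
m_alpha = f_alpha * m_total = 0.34691 * 647 = 224.5 g


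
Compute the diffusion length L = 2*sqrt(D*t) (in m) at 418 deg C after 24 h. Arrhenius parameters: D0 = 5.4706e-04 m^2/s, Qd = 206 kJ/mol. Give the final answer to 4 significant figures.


Step 1: D = D0 * exp(-Qd/(R*T))
T = 691.15 K
D = 5.4706e-04 * exp(-206e3 / (8.314 * 691.15)) = 1.47479e-19 m^2/s
Step 2: L = 2*sqrt(D*t)
t = 24 h = 86400 s
L = 2*sqrt(1.47479e-19 * 86400) = 2.258e-07 m


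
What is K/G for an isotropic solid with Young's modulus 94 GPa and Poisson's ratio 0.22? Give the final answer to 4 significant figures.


G = E / (2*(1+nu))
G = 94 / (2*(1+0.22)) = 38.5246 GPa
K = E / (3*(1-2*nu))
K = 94 / (3*(1-2*0.22)) = 55.9524 GPa
K/G = 55.9524 / 38.5246 = 1.452


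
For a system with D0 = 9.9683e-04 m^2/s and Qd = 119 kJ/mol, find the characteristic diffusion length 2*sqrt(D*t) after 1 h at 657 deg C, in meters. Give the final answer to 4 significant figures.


Step 1: D = D0 * exp(-Qd/(R*T))
T = 930.15 K
D = 9.9683e-04 * exp(-119e3 / (8.314 * 930.15)) = 2.06857e-10 m^2/s
Step 2: L = 2*sqrt(D*t)
t = 1 h = 3600 s
L = 2*sqrt(2.06857e-10 * 3600) = 1.726e-03 m


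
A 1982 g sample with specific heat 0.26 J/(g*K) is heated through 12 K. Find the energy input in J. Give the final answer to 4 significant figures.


Q = m * cp * dT
Q = 1982 * 0.26 * 12
Q = 6184 J


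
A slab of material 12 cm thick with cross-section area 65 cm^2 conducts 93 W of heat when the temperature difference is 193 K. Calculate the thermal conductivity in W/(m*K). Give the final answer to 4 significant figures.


k = Q*L / (A*dT)
L = 0.12 m, A = 6.5e-03 m^2
k = 93 * 0.12 / (6.5e-03 * 193)
k = 8.896 W/(m*K)


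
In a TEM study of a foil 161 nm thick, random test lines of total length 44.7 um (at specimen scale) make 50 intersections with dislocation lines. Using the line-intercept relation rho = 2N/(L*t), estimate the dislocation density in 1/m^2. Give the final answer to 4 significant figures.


rho = 2N / (L * t)
L = 44.7 um = 4.47e-05 m, t = 161 nm = 1.61e-07 m
rho = 2 * 50 / (4.47e-05 * 1.61e-07)
rho = 1.39e+13 1/m^2


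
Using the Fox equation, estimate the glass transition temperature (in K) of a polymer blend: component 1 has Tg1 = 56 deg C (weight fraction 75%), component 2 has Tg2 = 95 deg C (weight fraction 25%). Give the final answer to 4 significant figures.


1/Tg = w1/Tg1 + w2/Tg2 (in Kelvin)
Tg1 = 329.15 K, Tg2 = 368.15 K
1/Tg = 0.75/329.15 + 0.25/368.15
Tg = 338.1 K


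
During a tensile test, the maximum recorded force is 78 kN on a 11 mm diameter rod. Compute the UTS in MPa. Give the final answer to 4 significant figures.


A0 = pi*(d/2)^2 = pi*(11/2)^2 = 95.0332 mm^2
UTS = F_max / A0 = 78*1000 / 95.0332
UTS = 820.8 MPa


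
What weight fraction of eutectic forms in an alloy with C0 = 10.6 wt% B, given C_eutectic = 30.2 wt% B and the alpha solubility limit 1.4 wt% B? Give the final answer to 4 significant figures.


f_primary = (C_e - C0) / (C_e - C_alpha_max)
f_primary = (30.2 - 10.6) / (30.2 - 1.4)
f_primary = 0.680556
f_eutectic = 1 - 0.680556 = 0.3194


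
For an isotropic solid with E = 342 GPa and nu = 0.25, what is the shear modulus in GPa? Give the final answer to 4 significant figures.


G = E / (2*(1+nu))
G = 342 / (2*(1+0.25))
G = 136.8 GPa


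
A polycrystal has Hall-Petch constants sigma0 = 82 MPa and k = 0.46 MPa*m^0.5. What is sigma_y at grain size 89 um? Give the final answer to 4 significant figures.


sigma_y = sigma0 + k / sqrt(d)
d = 89 um = 8.9e-05 m
sigma_y = 82 + 0.46 / sqrt(8.9e-05)
sigma_y = 130.8 MPa


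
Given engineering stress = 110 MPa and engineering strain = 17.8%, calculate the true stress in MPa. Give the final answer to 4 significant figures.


sigma_true = sigma_eng * (1 + epsilon_eng)
sigma_true = 110 * (1 + 0.178)
sigma_true = 129.6 MPa


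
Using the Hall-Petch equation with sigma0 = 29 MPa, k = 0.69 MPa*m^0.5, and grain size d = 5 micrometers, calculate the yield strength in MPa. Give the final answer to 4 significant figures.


sigma_y = sigma0 + k / sqrt(d)
d = 5 um = 5e-06 m
sigma_y = 29 + 0.69 / sqrt(5e-06)
sigma_y = 337.6 MPa


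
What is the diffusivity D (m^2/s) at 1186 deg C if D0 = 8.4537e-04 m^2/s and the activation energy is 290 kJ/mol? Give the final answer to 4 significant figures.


D = D0 * exp(-Qd / (R*T))
T = 1459.15 K
D = 8.4537e-04 * exp(-290e3 / (8.314 * 1459.15))
D = 3.51e-14 m^2/s


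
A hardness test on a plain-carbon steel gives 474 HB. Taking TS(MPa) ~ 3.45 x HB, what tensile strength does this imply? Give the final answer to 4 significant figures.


TS (MPa) = 3.45 * HB
TS = 3.45 * 474
TS = 1635 MPa


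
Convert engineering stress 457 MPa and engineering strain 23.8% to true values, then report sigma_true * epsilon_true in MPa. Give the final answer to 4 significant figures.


sigma_true = sigma_eng * (1 + epsilon_eng)
sigma_true = 457 * (1 + 0.238) = 565.766 MPa
epsilon_true = ln(1 + epsilon_eng)
epsilon_true = ln(1 + 0.238) = 0.213497
sigma_true * epsilon_true = 565.766 * 0.213497 = 120.8 MPa


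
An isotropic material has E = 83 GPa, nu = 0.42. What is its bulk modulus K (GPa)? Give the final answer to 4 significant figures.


K = E / (3*(1-2*nu))
K = 83 / (3*(1-2*0.42))
K = 172.9 GPa


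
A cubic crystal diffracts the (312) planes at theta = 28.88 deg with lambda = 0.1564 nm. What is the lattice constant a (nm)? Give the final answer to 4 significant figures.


d = lambda / (2*sin(theta))
d = 0.1564 / (2*sin(28.88 deg))
d = 0.161913 nm
a = d * sqrt(h^2+k^2+l^2) = 0.161913 * sqrt(14)
a = 0.6058 nm
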